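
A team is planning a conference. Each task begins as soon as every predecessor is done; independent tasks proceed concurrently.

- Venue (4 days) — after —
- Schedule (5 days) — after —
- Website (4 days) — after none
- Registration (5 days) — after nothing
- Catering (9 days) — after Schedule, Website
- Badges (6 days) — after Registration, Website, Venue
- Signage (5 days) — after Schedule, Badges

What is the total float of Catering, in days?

2

The longest chain is Registration→Badges→Signage = 5+6+5 = 16; overall finish 16 days.
Longest path through Catering: 14 days (earliest finish 14, latest finish 16).
Float = 16 − 14 = 2.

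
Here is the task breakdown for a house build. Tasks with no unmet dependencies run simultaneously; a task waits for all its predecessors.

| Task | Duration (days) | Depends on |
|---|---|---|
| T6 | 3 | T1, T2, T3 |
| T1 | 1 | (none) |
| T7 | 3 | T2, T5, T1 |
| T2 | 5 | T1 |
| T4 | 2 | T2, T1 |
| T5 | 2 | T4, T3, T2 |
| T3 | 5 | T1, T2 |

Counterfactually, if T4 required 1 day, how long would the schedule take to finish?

16

As given, the longest chain is T1→T2→T3→T5→T7 = 1+5+5+2+3 = 16, so the finish is 16 days.
The longest path through T4 is only 13 days, so T4 has float 3.
That remains the longest chain; total 16 days.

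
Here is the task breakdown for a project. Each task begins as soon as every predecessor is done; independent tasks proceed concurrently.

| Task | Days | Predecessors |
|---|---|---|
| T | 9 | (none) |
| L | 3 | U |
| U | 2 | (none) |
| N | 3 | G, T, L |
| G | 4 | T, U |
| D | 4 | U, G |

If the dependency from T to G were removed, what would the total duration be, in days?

Before: longest chain T→G→D = 9+4+4 = 17, finish 17.
Without T→G, G's earliest start moves from 9 to 2.
The longest chain is now T→N = 9+3 = 12, so the schedule takes 12 days.

12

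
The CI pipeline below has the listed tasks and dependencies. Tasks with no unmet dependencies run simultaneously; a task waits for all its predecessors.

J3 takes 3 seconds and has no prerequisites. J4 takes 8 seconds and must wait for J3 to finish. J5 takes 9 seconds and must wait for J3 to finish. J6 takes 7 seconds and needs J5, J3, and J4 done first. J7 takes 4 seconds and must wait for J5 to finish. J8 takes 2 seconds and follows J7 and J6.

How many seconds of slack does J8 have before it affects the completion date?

J3→J5→J6→J8 = 3+9+7+2 = 21 sets the makespan at 21 seconds.
The longest chain containing J8 totals 21 seconds.
Slack of J8 = 19 − 19 = 0 seconds.

0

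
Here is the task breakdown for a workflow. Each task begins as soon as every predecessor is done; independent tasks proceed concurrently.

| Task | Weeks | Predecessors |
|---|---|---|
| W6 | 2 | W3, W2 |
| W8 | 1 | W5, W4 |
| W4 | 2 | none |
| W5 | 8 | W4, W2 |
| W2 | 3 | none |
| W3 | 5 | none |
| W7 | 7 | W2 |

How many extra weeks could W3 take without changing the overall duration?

The longest chain is W2→W5→W8 = 3+8+1 = 12; overall finish 12 weeks.
Longest path through W3: 7 weeks (earliest finish 5, latest finish 10).
So W3 can slip 10 − 5 = 5 weeks.

5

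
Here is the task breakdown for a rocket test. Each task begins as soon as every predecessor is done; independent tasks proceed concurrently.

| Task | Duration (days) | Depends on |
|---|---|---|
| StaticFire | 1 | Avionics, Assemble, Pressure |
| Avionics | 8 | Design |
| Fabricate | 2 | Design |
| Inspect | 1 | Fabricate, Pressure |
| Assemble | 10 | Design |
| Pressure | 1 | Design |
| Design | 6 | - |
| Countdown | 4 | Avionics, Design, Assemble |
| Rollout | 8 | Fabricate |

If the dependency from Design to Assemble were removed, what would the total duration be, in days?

18

Original critical path: Design→Assemble→Countdown = 6+10+4 = 20 ⇒ 20 days.
Without Design→Assemble, Assemble's earliest start moves from 6 to 0.
New critical path: Design→Avionics→Countdown = 6+8+4 = 18 ⇒ 18 days.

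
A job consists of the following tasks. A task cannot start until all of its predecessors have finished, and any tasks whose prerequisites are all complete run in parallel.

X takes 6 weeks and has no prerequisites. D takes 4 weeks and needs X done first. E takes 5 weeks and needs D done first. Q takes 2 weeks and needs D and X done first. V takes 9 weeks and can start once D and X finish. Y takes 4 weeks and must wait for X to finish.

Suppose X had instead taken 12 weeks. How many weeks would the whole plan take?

Critical path before the change: X→D→V = 6+4+9 = 19 giving 19 weeks.
X lies on that path, so at 12 weeks the path becomes 25 weeks.
That remains the longest chain; total 25 weeks.

25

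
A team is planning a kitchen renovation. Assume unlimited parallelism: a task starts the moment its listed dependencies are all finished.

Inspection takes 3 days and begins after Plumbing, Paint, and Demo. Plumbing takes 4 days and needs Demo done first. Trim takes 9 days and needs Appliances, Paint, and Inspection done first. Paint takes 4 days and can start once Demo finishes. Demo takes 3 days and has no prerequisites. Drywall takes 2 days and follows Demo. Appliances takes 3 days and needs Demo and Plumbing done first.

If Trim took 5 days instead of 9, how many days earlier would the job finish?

4

The binding path is Demo→Plumbing→Inspection→Trim = 3+4+3+9 = 19; finish at 19 days.
Trim is on the critical path; changing it to 5 makes that path 15 days.
No other chain overtakes it, so the finish is 15 days.
Change in finish: 15 − 19 = -4 days.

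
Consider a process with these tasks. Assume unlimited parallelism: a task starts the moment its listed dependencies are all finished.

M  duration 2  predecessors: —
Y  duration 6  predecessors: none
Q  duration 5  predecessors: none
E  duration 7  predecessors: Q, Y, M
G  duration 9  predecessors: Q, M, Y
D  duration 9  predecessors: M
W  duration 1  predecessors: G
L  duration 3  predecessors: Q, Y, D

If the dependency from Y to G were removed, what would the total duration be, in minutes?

Original critical path: Y→G→W = 6+9+1 = 16 ⇒ 16 minutes.
Without Y→G, G's earliest start moves from 6 to 5.
The longest chain is now Q→G→W = 5+9+1 = 15, so the schedule takes 15 minutes.

15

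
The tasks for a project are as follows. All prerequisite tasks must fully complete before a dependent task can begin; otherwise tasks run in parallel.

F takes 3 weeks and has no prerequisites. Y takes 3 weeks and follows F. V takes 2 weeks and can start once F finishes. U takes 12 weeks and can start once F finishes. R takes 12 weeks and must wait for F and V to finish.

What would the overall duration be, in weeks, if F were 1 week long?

Critical path before the change: F→V→R = 3+2+12 = 17 giving 17 weeks.
F lies on that path, so at 1 week the path becomes 15 weeks.
The critical path is still F→V→R; finish is now 15 weeks.

15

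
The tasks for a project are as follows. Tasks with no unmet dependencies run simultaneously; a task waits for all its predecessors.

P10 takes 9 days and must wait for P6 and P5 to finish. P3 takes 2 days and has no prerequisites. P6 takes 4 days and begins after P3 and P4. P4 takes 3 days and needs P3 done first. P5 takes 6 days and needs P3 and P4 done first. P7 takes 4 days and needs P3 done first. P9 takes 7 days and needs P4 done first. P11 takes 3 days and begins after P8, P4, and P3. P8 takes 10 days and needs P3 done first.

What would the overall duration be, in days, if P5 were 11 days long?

Baseline: P3→P4→P5→P10 = 2+3+6+9 = 20 → 20 days.
P5 lies on that path, so at 11 days the path becomes 25 days.
No other chain overtakes it, so the finish is 25 days.

25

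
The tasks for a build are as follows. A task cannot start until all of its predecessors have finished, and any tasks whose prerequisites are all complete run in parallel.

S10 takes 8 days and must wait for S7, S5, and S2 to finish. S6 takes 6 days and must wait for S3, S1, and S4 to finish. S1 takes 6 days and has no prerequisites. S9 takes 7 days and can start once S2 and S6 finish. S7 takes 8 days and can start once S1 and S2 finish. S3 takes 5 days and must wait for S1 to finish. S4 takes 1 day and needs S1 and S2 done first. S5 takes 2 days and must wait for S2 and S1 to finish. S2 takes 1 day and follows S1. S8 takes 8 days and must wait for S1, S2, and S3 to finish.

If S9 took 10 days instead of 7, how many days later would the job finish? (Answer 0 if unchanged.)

3

As given, the longest chain is S1→S3→S6→S9 = 6+5+6+7 = 24, so the finish is 24 days.
S9 is on the critical path; changing it to 10 makes that path 27 days.
That remains the longest chain; total 27 days.
Change in finish: 27 − 24 = +3 days.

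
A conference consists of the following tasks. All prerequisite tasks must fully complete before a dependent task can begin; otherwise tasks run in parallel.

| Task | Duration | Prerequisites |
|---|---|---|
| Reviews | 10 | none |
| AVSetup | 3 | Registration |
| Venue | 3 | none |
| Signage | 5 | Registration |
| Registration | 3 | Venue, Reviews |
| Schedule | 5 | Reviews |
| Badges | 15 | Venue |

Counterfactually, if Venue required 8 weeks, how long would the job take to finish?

23

Critical path before the change: Venue→Badges = 3+15 = 18 giving 18 weeks.
Venue is on the critical path; changing it to 8 makes that path 23 weeks.
That remains the longest chain; total 23 weeks.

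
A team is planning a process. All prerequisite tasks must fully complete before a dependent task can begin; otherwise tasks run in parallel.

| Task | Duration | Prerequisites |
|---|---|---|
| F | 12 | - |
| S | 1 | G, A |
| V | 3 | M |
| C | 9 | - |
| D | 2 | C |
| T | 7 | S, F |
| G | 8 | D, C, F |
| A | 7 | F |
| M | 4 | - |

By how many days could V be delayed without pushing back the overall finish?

F→G→S→T = 12+8+1+7 = 28 sets the makespan at 28 days.
The longest chain containing V totals 7 days.
Float = 28 − 7 = 21.

21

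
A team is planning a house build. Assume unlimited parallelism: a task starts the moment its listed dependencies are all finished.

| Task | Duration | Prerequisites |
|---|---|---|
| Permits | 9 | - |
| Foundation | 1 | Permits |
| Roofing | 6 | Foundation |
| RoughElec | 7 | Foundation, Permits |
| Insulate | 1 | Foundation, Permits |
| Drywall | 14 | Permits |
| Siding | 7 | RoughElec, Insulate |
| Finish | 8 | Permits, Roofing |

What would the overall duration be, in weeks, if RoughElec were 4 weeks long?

Baseline: Permits→Foundation→RoughElec→Siding = 9+1+7+7 = 24 → 24 weeks.
RoughElec is on the critical path; changing it to 4 makes that path 21 weeks.
Now Permits→Foundation→Roofing→Finish = 9+1+6+8 = 24 is longest, so the finish becomes 24 weeks.

24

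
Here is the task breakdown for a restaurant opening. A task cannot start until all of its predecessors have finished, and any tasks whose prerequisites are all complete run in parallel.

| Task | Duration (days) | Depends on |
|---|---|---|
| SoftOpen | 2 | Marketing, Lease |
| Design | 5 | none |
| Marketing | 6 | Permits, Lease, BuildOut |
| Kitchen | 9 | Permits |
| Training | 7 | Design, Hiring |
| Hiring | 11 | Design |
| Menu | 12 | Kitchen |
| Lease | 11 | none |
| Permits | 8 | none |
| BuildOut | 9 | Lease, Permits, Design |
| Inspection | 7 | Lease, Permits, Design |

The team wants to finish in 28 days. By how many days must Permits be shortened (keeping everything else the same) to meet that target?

1

Current finish: 29 days; target: 28.
Permits is on every critical path, so each day cut from Permits cuts the finish by one (this holds down to a finish of 28).
Need 29 − 28 = 1 day off Permits → Permits becomes 7 days, finish becomes 28.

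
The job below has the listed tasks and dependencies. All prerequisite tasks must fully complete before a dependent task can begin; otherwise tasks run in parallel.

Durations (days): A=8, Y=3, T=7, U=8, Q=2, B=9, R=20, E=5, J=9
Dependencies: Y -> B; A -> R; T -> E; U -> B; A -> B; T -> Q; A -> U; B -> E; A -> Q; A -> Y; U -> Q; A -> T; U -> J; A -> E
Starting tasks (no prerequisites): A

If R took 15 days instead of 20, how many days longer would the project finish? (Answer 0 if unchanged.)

0

As given, the longest chain is A→U→B→E = 8+8+9+5 = 30, so the finish is 30 days.
The longest path through R is only 28 days, so R has float 2.
The critical path is still A→U→B→E; finish is now 30 days.
Change in finish: 30 − 30 = +0 days.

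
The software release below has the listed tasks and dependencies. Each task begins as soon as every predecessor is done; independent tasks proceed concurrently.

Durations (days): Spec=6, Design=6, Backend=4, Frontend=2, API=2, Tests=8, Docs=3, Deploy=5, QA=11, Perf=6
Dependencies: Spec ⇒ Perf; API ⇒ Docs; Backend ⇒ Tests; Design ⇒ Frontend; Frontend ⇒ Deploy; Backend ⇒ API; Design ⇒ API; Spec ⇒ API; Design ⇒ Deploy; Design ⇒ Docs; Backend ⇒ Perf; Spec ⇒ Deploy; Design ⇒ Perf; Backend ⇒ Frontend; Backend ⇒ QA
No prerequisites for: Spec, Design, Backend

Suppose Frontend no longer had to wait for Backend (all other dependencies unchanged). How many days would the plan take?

Before: longest chain Backend→QA = 4+11 = 15, finish 15.
Dropping Backend→Frontend doesn't change Frontend's earliest start (6); another predecessor still binds.
The longest chain is now Backend→QA = 4+11 = 15, so the plan takes 15 days.

15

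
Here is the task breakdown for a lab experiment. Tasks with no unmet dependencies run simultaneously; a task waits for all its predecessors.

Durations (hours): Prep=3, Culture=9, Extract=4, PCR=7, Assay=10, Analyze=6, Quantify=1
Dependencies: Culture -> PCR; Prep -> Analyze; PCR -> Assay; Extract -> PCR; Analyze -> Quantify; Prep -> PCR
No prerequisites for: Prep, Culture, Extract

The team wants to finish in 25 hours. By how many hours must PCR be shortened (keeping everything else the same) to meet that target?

1

Current finish: 26 hours; target: 25.
PCR is on every critical path, so each hour cut from PCR cuts the finish by one (this holds down to a finish of 20).
Need 26 − 25 = 1 hour off PCR → PCR becomes 6 hours, finish becomes 25.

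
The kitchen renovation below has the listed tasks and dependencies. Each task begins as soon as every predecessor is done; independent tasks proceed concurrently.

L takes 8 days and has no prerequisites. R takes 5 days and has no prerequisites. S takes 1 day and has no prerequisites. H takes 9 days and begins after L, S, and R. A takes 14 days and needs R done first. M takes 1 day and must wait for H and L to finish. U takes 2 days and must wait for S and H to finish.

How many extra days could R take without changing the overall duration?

Critical path: L→H→U = 8+9+2 = 19, so the finish is 19 days.
Longest path through R: 19 days (earliest finish 5, latest finish 5).
So R can slip 5 − 5 = 0 days.

0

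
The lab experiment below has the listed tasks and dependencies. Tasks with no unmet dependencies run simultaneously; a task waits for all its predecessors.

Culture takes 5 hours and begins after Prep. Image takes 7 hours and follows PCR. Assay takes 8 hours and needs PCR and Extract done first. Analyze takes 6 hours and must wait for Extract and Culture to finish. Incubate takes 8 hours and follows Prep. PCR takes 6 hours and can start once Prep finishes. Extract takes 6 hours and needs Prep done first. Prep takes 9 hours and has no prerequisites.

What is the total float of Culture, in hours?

Critical path: Prep→Extract→Assay = 9+6+8 = 23, so the finish is 23 hours.
The longest chain containing Culture totals 20 hours.
So Culture can slip 17 − 14 = 3 hours.

3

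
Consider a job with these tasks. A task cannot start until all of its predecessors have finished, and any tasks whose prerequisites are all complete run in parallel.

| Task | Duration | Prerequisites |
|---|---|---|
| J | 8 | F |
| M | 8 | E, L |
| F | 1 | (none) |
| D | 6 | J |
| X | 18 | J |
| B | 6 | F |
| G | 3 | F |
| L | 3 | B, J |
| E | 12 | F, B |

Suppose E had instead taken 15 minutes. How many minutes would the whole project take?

30

As given, the longest chain is F→B→E→M = 1+6+12+8 = 27, so the finish is 27 minutes.
Since E is critical, the +3 change carries straight to that chain (now 30 minutes).
No other chain overtakes it, so the finish is 30 minutes.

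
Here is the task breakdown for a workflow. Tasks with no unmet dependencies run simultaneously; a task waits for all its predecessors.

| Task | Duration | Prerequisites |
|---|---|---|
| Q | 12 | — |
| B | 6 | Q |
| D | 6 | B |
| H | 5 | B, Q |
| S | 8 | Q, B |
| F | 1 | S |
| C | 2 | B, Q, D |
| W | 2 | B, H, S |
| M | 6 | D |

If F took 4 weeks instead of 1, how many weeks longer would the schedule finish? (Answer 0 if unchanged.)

0

Baseline: Q→B→D→M = 12+6+6+6 = 30 → 30 weeks.
F is off the critical path — its longest chain is 27 weeks, giving 3 of slack.
No other chain overtakes it, so the finish is 30 weeks.
Change in finish: 30 − 30 = +0 weeks.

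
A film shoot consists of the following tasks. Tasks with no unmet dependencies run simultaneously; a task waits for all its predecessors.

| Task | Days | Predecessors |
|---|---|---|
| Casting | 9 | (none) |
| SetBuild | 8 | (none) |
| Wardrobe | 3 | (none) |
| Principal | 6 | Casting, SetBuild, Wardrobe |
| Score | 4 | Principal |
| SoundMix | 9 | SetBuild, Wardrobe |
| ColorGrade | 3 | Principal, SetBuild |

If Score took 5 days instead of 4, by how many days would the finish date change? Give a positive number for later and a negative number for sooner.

The binding path is Casting→Principal→Score = 9+6+4 = 19; finish at 19 days.
Since Score is critical, the +1 change carries straight to that chain (now 20 days).
No other chain overtakes it, so the finish is 20 days.
Change in finish: 20 − 19 = +1 days.

1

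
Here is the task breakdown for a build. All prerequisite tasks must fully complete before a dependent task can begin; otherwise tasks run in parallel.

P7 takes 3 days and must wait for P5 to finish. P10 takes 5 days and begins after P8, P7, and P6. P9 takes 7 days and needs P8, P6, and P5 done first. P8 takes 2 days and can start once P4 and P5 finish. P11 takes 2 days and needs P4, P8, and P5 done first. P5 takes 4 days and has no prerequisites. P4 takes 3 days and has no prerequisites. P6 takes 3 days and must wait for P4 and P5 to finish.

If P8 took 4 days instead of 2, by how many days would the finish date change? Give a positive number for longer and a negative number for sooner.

1

Baseline: P5→P6→P9 = 4+3+7 = 14 → 14 days.
The longest path through P8 is only 13 days, so P8 has float 1.
The binding chain switches to P5→P8→P9 = 4+4+7 = 15; finish 15 days.
Change in finish: 15 − 14 = +1 days.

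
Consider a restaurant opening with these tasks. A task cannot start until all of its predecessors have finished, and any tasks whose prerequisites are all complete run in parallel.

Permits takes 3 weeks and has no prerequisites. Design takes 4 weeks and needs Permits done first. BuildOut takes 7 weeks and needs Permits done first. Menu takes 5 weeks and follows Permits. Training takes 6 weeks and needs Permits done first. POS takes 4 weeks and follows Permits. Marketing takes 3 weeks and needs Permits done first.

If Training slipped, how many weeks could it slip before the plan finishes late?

Critical path: Permits→BuildOut = 3+7 = 10, so the finish is 10 weeks.
Longest path through Training: 9 weeks (earliest finish 9, latest finish 10).
Float = 10 − 9 = 1.

1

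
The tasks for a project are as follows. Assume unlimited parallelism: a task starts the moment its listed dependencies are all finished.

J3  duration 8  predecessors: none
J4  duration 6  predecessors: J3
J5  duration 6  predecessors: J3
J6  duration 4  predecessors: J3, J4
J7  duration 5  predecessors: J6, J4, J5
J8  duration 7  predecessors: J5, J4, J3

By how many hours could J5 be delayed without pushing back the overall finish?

2

The longest chain is J3→J4→J6→J7 = 8+6+4+5 = 23; overall finish 23 hours.
J5 finishes as early as 14 and must finish by 16.
Float = 23 − 21 = 2.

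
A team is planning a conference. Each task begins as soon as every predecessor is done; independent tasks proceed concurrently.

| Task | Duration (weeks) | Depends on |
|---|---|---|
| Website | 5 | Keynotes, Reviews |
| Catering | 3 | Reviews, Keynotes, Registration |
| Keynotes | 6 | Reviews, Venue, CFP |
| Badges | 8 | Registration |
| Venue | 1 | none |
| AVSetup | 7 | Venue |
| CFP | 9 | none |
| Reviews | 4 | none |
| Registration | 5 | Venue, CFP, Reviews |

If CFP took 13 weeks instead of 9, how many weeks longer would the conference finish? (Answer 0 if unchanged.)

The binding path is CFP→Registration→Badges = 9+5+8 = 22; finish at 22 weeks.
Since CFP is critical, the +4 change carries straight to that chain (now 26 weeks).
The critical path is still CFP→Registration→Badges; finish is now 26 weeks.
Change in finish: 26 − 22 = +4 weeks.

4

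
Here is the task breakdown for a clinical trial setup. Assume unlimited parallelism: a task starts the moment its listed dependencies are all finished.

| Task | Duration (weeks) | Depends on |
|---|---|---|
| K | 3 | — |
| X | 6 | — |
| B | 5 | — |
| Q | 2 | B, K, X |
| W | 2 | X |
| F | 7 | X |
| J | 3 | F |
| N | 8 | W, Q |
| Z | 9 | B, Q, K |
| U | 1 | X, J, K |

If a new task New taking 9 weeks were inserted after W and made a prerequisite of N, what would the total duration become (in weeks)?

25

Originally the job takes 17 weeks.
With New inserted, N now waits for max(W, Q, New).
New critical path: X→W→New→N = 6+2+9+8 = 25 ⇒ 25 weeks.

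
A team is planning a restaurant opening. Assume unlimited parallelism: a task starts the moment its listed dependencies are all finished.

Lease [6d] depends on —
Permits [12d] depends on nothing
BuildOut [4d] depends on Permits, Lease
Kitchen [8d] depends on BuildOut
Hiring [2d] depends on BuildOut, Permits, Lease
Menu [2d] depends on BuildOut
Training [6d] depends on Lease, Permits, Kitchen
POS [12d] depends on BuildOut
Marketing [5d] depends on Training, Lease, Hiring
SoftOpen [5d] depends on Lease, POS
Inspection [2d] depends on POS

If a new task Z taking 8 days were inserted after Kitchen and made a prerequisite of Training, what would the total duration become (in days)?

43

Originally the plan takes 35 days.
With Z inserted, Training now waits for max(Lease, Permits, Kitchen, Z).
New critical path: Permits→BuildOut→Kitchen→Z→Training→Marketing = 12+4+8+8+6+5 = 43 ⇒ 43 days.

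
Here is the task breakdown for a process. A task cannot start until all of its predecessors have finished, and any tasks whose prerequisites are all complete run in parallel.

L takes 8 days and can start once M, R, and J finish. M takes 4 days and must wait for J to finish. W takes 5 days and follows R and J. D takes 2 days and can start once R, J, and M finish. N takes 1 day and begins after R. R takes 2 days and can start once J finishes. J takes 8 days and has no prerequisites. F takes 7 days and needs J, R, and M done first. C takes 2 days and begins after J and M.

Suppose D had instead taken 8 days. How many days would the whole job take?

20

Critical path before the change: J→M→L = 8+4+8 = 20 giving 20 days.
The longest path through D is only 14 days, so D has float 6.
No other chain overtakes it, so the finish is 20 days.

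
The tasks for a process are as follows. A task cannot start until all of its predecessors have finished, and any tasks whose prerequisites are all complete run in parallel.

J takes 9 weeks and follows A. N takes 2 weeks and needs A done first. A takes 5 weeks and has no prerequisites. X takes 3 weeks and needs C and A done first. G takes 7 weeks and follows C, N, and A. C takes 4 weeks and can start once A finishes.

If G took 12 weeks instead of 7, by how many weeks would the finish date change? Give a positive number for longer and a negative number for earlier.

Actual critical path: A→C→G = 5+4+7 = 16 ⇒ 16 weeks.
Since G is critical, the +5 change carries straight to that chain (now 21 weeks).
The critical path is still A→C→G; finish is now 21 weeks.
Change in finish: 21 − 16 = +5 weeks.

5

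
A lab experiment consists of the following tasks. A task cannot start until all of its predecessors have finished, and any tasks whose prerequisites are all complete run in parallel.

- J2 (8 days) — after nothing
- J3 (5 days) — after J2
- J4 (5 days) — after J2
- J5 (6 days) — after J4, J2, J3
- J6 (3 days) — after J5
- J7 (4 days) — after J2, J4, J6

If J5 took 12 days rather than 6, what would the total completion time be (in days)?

32

Actual critical path: J2→J3→J5→J6→J7 = 8+5+6+3+4 = 26 ⇒ 26 days.
J5 is on the critical path; changing it to 12 makes that path 32 days.
That remains the longest chain; total 32 days.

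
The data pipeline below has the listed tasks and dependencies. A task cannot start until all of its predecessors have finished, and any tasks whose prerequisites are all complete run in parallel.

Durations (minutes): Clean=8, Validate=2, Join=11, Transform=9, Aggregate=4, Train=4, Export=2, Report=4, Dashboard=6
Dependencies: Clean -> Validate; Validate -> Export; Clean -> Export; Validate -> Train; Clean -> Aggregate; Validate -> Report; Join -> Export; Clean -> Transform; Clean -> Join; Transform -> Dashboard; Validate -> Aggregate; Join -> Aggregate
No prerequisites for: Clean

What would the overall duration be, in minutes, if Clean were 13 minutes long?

The binding path is Clean→Join→Aggregate = 8+11+4 = 23; finish at 23 minutes.
Since Clean is critical, the +5 change carries straight to that chain (now 28 minutes).
That remains the longest chain; total 28 minutes.

28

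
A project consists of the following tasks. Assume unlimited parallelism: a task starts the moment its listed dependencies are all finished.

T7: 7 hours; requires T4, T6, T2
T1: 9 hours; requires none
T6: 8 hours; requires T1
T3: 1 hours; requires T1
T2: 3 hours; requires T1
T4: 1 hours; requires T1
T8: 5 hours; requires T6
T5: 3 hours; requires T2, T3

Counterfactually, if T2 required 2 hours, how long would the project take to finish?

The binding path is T1→T6→T7 = 9+8+7 = 24; finish at 24 hours.
The longest path through T2 is only 19 hours, so T2 has float 5.
No other chain overtakes it, so the finish is 24 hours.

24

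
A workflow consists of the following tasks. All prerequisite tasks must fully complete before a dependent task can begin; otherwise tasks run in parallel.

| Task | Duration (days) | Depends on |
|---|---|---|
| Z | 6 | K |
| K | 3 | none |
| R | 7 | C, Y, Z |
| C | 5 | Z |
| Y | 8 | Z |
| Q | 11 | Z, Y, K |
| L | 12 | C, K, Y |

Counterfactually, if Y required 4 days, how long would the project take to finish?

26

Actual critical path: K→Z→Y→L = 3+6+8+12 = 29 ⇒ 29 days.
Y lies on that path, so at 4 days the path becomes 25 days.
Now K→Z→C→L = 3+6+5+12 = 26 is longest, so the finish becomes 26 days.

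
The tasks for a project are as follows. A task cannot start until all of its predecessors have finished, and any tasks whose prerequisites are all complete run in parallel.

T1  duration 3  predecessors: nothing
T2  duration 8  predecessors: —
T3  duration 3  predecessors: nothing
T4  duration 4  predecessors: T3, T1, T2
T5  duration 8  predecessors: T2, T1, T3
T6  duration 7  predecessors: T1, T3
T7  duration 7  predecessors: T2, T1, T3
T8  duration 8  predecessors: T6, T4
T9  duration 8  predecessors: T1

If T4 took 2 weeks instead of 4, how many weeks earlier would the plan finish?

Baseline: T2→T4→T8 = 8+4+8 = 20 → 20 weeks.
Since T4 is critical, the -2 change carries straight to that chain (now 18 weeks).
The binding chain switches to T1→T6→T8 = 3+7+8 = 18; finish 18 weeks.
Change in finish: 18 − 20 = -2 weeks.

2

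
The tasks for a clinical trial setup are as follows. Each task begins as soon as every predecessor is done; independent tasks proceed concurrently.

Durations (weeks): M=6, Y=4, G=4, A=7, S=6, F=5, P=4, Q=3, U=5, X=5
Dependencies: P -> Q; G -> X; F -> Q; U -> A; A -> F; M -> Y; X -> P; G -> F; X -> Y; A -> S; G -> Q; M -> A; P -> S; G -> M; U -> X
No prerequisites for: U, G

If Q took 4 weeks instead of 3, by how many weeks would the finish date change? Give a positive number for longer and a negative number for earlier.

As given, the longest chain is G→M→A→F→Q = 4+6+7+5+3 = 25, so the finish is 25 weeks.
Since Q is critical, the +1 change carries straight to that chain (now 26 weeks).
No other chain overtakes it, so the finish is 26 weeks.
Change in finish: 26 − 25 = +1 weeks.

1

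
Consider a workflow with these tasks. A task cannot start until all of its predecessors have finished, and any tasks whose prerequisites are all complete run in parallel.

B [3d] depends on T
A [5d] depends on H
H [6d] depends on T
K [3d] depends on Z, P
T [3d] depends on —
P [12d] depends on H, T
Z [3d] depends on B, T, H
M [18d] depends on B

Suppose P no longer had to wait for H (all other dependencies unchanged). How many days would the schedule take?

24

Original critical path: T→B→M = 3+3+18 = 24 ⇒ 24 days.
Without H→P, P's earliest start moves from 9 to 3.
After: T→B→M = 3+3+18 = 24 → 24 days.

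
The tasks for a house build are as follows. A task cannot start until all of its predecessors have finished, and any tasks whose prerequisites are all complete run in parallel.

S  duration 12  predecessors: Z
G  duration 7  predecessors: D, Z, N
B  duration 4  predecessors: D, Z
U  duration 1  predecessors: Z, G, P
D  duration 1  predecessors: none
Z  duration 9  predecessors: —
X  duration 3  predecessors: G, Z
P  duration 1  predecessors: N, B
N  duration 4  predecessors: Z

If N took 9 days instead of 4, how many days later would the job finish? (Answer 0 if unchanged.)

Baseline: Z→N→G→X = 9+4+7+3 = 23 → 23 days.
N lies on that path, so at 9 days the path becomes 28 days.
No other chain overtakes it, so the finish is 28 days.
Change in finish: 28 − 23 = +5 days.

5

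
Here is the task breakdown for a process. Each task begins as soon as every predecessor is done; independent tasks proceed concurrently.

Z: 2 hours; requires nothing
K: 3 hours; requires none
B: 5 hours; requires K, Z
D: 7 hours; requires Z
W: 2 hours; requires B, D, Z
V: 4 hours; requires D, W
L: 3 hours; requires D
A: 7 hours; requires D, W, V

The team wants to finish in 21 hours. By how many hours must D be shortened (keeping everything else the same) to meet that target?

1

Current finish: 22 hours; target: 21.
D is on every critical path, so each hour cut from D cuts the finish by one (this holds down to a finish of 21).
Need 22 − 21 = 1 hour off D → D becomes 6 hours, finish becomes 21.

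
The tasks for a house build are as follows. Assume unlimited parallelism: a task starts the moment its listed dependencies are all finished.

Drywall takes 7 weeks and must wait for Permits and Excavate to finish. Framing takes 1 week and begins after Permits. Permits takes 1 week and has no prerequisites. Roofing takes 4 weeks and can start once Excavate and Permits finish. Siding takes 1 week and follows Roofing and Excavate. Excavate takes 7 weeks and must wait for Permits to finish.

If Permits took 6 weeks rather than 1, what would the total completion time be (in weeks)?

20

Baseline: Permits→Excavate→Drywall = 1+7+7 = 15 → 15 weeks.
Since Permits is critical, the +5 change carries straight to that chain (now 20 weeks).
The critical path is still Permits→Excavate→Drywall; finish is now 20 weeks.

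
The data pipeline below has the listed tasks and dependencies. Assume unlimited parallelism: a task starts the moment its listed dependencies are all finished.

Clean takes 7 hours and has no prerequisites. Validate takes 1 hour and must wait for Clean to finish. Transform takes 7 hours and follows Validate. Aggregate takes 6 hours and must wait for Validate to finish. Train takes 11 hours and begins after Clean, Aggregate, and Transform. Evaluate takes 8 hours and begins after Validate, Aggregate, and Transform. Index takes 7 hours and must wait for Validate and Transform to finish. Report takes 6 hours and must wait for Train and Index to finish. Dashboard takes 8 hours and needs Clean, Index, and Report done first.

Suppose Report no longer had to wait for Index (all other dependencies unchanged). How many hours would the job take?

40

With the dependency in place, Clean→Validate→Transform→Train→Report→Dashboard = 7+1+7+11+6+8 = 40 sets the finish at 40 hours.
Dropping Index→Report doesn't change Report's earliest start (26); another predecessor still binds.
New critical path: Clean→Validate→Transform→Train→Report→Dashboard = 7+1+7+11+6+8 = 40 ⇒ 40 hours.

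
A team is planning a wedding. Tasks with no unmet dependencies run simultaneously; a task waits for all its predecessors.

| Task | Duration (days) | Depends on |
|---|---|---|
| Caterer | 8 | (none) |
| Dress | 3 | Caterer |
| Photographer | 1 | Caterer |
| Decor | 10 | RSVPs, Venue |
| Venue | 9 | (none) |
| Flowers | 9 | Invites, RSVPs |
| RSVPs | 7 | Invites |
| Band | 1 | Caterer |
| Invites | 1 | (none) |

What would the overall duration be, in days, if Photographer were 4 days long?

Baseline: Venue→Decor = 9+10 = 19 → 19 days.
Photographer has 10 days of float (longest path through it is 9).
No other chain overtakes it, so the finish is 19 days.

19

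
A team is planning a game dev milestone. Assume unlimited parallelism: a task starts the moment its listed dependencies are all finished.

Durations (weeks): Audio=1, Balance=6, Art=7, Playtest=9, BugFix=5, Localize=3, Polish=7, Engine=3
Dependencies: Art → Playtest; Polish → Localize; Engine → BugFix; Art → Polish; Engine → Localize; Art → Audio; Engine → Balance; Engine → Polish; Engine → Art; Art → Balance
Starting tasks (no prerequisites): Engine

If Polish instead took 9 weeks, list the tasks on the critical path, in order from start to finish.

Engine, Art, Polish, Localize

Actual critical path: Engine→Art→Polish→Localize = 3+7+7+3 = 20 ⇒ 20 weeks.
Polish lies on that path, so at 9 weeks the path becomes 22 weeks.
That remains the longest chain; total 22 weeks.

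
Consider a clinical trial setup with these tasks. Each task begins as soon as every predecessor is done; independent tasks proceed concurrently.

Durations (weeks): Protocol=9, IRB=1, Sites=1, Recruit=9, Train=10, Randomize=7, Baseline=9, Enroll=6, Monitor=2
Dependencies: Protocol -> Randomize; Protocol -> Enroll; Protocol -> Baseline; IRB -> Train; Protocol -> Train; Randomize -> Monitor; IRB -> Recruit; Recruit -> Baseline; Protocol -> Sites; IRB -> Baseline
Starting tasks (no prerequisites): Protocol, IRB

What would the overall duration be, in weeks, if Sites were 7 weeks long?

As given, the longest chain is Protocol→Train = 9+10 = 19, so the finish is 19 weeks.
Sites is off the critical path — its longest chain is 10 weeks, giving 9 of slack.
That remains the longest chain; total 19 weeks.

19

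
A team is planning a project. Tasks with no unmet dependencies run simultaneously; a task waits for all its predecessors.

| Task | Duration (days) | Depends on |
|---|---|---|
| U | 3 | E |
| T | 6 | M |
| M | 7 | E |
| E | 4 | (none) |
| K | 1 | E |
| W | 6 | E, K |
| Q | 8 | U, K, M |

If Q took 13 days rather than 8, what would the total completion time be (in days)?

24

Actual critical path: E→M→Q = 4+7+8 = 19 ⇒ 19 days.
Q is on the critical path; changing it to 13 makes that path 24 days.
The critical path is still E→M→Q; finish is now 24 days.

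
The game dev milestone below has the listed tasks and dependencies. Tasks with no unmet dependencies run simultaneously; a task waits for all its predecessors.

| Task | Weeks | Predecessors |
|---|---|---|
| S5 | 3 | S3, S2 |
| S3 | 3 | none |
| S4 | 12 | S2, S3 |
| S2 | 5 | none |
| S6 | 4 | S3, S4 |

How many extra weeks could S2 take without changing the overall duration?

The longest chain is S2→S4→S6 = 5+12+4 = 21; overall finish 21 weeks.
The longest chain containing S2 totals 21 weeks.
So S2 can slip 5 − 5 = 0 weeks.

0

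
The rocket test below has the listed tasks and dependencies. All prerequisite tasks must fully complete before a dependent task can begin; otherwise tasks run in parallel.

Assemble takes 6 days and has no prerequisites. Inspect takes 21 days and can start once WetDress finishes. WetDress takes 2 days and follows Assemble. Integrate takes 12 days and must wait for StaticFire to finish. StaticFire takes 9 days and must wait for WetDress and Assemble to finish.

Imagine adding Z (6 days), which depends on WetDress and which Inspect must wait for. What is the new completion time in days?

Originally the rocket test takes 29 days.
With Z inserted, Inspect now waits for max(WetDress, Z).
New critical path: Assemble→WetDress→Z→Inspect = 6+2+6+21 = 35 ⇒ 35 days.

35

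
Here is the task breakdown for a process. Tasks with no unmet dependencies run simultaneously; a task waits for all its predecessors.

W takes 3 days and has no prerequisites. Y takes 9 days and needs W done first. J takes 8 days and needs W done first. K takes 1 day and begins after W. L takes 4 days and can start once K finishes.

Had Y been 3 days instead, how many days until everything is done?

Baseline: W→Y = 3+9 = 12 → 12 days.
Y lies on that path, so at 3 days the path becomes 6 days.
Now W→J = 3+8 = 11 is longest, so the finish becomes 11 days.

11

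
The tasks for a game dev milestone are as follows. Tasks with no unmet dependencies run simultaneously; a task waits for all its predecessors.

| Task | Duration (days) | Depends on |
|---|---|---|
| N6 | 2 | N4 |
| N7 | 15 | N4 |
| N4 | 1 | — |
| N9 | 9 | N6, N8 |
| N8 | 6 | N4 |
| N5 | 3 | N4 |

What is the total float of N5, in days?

12

The longest chain is N4→N7 = 1+15 = 16; overall finish 16 days.
N5 finishes as early as 4 and must finish by 16.
Float = 16 − 4 = 12.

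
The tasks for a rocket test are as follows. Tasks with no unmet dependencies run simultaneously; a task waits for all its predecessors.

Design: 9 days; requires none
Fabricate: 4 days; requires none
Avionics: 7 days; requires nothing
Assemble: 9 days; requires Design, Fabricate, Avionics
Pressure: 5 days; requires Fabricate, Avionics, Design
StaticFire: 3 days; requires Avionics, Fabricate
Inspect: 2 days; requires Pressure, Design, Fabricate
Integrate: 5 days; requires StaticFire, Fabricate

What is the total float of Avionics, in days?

The longest chain is Design→Assemble = 9+9 = 18; overall finish 18 days.
Avionics finishes as early as 7 and must finish by 9.
Slack of Avionics = 2 − 0 = 2 days.

2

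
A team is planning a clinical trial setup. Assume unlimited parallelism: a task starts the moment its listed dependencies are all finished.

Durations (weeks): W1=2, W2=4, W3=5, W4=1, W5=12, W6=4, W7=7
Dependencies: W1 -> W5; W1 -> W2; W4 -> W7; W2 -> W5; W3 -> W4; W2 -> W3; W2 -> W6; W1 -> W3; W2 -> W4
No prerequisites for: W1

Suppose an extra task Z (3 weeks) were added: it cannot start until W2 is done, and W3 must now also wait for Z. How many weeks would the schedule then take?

22

Originally the schedule takes 19 weeks.
With Z inserted, W3 now waits for max(W2, W1, Z).
New critical path: W1→W2→Z→W3→W4→W7 = 2+4+3+5+1+7 = 22 ⇒ 22 weeks.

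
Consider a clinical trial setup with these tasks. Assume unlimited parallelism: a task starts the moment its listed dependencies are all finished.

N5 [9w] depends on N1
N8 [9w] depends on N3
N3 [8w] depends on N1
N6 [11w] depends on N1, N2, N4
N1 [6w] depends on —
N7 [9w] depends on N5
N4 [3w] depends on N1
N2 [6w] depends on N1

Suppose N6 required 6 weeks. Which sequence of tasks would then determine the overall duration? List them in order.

N1, N5, N7

Baseline: N1→N5→N7 = 6+9+9 = 24 → 24 weeks.
The longest path through N6 is only 23 weeks, so N6 has float 1.
No other chain overtakes it, so the finish is 24 weeks.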